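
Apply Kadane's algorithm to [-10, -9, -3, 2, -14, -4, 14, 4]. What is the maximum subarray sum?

Using Kadane's algorithm on [-10, -9, -3, 2, -14, -4, 14, 4]:

Scanning through the array:
Position 1 (value -9): max_ending_here = -9, max_so_far = -9
Position 2 (value -3): max_ending_here = -3, max_so_far = -3
Position 3 (value 2): max_ending_here = 2, max_so_far = 2
Position 4 (value -14): max_ending_here = -12, max_so_far = 2
Position 5 (value -4): max_ending_here = -4, max_so_far = 2
Position 6 (value 14): max_ending_here = 14, max_so_far = 14
Position 7 (value 4): max_ending_here = 18, max_so_far = 18

Maximum subarray: [14, 4]
Maximum sum: 18

The maximum subarray is [14, 4] with sum 18. This subarray runs from index 6 to index 7.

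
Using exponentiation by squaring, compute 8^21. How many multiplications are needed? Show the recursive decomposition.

Computing 8^21 by squaring (build up from 8^1; each line after the first costs one multiplication):

8^1 = 8
8^2 = (8^1)^2 = 8^2 = 64
8^4 = (8^2)^2 = 64^2 = 4096
8^5 = 8 * 8^4 = 8 * 4096 = 32768
8^10 = (8^5)^2 = 32768^2 = 1073741824
8^20 = (8^10)^2 = 1073741824^2 = 1152921504606846976
8^21 = 8 * 8^20 = 8 * 1152921504606846976 = 9223372036854775808

Result: 9223372036854775808
Multiplications needed: 6 (6 lines after 8^1)

8^21 = 9223372036854775808. Using exponentiation by squaring, this requires 6 multiplications. The key idea: if the exponent is even, square the half-power; if odd, multiply by the base once.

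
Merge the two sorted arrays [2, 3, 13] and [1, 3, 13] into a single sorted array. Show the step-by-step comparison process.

Merging process:

Compare 2 vs 1: take 1 from right. Merged: [1]
Compare 2 vs 3: take 2 from left. Merged: [1, 2]
Compare 3 vs 3: take 3 from left. Merged: [1, 2, 3]
Compare 13 vs 3: take 3 from right. Merged: [1, 2, 3, 3]
Compare 13 vs 13: take 13 from left. Merged: [1, 2, 3, 3, 13]
Append remaining from right: [13]. Merged: [1, 2, 3, 3, 13, 13]

Final merged array: [1, 2, 3, 3, 13, 13]
Total comparisons: 5

The merged array is [1, 2, 3, 3, 13, 13], requiring 5 comparisons. The merge step runs in O(n) time where n is the total number of elements.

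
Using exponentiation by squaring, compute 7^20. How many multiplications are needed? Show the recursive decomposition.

Computing 7^20 by squaring (build up from 7^1; each line after the first costs one multiplication):

7^1 = 7
7^2 = (7^1)^2 = 7^2 = 49
7^4 = (7^2)^2 = 49^2 = 2401
7^5 = 7 * 7^4 = 7 * 2401 = 16807
7^10 = (7^5)^2 = 16807^2 = 282475249
7^20 = (7^10)^2 = 282475249^2 = 79792266297612001

Result: 79792266297612001
Multiplications needed: 5 (5 lines after 7^1)

7^20 = 79792266297612001. Using exponentiation by squaring, this requires 5 multiplications. The key idea: if the exponent is even, square the half-power; if odd, multiply by the base once.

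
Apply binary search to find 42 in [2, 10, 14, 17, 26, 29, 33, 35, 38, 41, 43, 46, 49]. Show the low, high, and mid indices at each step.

Binary search for 42 in [2, 10, 14, 17, 26, 29, 33, 35, 38, 41, 43, 46, 49]:

lo=0, hi=12, mid=6, arr[mid]=33 -> 33 < 42, search right half
lo=7, hi=12, mid=9, arr[mid]=41 -> 41 < 42, search right half
lo=10, hi=12, mid=11, arr[mid]=46 -> 46 > 42, search left half
lo=10, hi=10, mid=10, arr[mid]=43 -> 43 > 42, search left half
lo=10 > hi=9, target 42 not found

Binary search determines that 42 is not in the array after 4 comparisons. The search space was exhausted without finding the target.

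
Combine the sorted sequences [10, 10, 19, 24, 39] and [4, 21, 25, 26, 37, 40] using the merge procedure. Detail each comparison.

Merging process:

Compare 10 vs 4: take 4 from right. Merged: [4]
Compare 10 vs 21: take 10 from left. Merged: [4, 10]
Compare 10 vs 21: take 10 from left. Merged: [4, 10, 10]
Compare 19 vs 21: take 19 from left. Merged: [4, 10, 10, 19]
Compare 24 vs 21: take 21 from right. Merged: [4, 10, 10, 19, 21]
Compare 24 vs 25: take 24 from left. Merged: [4, 10, 10, 19, 21, 24]
Compare 39 vs 25: take 25 from right. Merged: [4, 10, 10, 19, 21, 24, 25]
Compare 39 vs 26: take 26 from right. Merged: [4, 10, 10, 19, 21, 24, 25, 26]
Compare 39 vs 37: take 37 from right. Merged: [4, 10, 10, 19, 21, 24, 25, 26, 37]
Compare 39 vs 40: take 39 from left. Merged: [4, 10, 10, 19, 21, 24, 25, 26, 37, 39]
Append remaining from right: [40]. Merged: [4, 10, 10, 19, 21, 24, 25, 26, 37, 39, 40]

Final merged array: [4, 10, 10, 19, 21, 24, 25, 26, 37, 39, 40]
Total comparisons: 10

The merged array is [4, 10, 10, 19, 21, 24, 25, 26, 37, 39, 40], requiring 10 comparisons. The merge step runs in O(n) time where n is the total number of elements.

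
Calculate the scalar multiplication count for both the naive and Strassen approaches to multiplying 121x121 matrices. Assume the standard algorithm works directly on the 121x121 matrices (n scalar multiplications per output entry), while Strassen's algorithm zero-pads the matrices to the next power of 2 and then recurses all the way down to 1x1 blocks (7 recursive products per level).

Matrix multiplication for 121x121 matrices:

Strassen's algorithm requires power-of-2 dimensions. Pad 121x121 to 128x128 (next power of 2).

Standard algorithm: 121^3 = 1771561 multiplications
Strassen's algorithm: 7^(log2(128)) = 7^7 = 823543 multiplications
Savings: 1771561 - 823543 = 948018 multiplications

Standard: 1771561 multiplications (121^3). Strassen: 823543 multiplications (7^7, after padding to 128x128). Strassen reduces 8 recursive multiplications to 7 at each level.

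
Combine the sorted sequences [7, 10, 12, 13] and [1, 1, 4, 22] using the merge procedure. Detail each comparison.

Merging process:

Compare 7 vs 1: take 1 from right. Merged: [1]
Compare 7 vs 1: take 1 from right. Merged: [1, 1]
Compare 7 vs 4: take 4 from right. Merged: [1, 1, 4]
Compare 7 vs 22: take 7 from left. Merged: [1, 1, 4, 7]
Compare 10 vs 22: take 10 from left. Merged: [1, 1, 4, 7, 10]
Compare 12 vs 22: take 12 from left. Merged: [1, 1, 4, 7, 10, 12]
Compare 13 vs 22: take 13 from left. Merged: [1, 1, 4, 7, 10, 12, 13]
Append remaining from right: [22]. Merged: [1, 1, 4, 7, 10, 12, 13, 22]

Final merged array: [1, 1, 4, 7, 10, 12, 13, 22]
Total comparisons: 7

The merged array is [1, 1, 4, 7, 10, 12, 13, 22], requiring 7 comparisons. The merge step runs in O(n) time where n is the total number of elements.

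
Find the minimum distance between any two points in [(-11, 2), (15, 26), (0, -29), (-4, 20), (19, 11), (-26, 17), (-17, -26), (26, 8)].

Computing all pairwise distances among 8 points:

d((-11, 2), (15, 26)) = 35.3836
d((-11, 2), (0, -29)) = 32.8938
d((-11, 2), (-4, 20)) = 19.3132
d((-11, 2), (19, 11)) = 31.3209
d((-11, 2), (-26, 17)) = 21.2132
d((-11, 2), (-17, -26)) = 28.6356
d((-11, 2), (26, 8)) = 37.4833
d((15, 26), (0, -29)) = 57.0088
d((15, 26), (-4, 20)) = 19.9249
d((15, 26), (19, 11)) = 15.5242
d((15, 26), (-26, 17)) = 41.9762
d((15, 26), (-17, -26)) = 61.0574
d((15, 26), (26, 8)) = 21.095
d((0, -29), (-4, 20)) = 49.163
d((0, -29), (19, 11)) = 44.2832
d((0, -29), (-26, 17)) = 52.8394
d((0, -29), (-17, -26)) = 17.2627
d((0, -29), (26, 8)) = 45.2217
d((-4, 20), (19, 11)) = 24.6982
d((-4, 20), (-26, 17)) = 22.2036
d((-4, 20), (-17, -26)) = 47.8017
d((-4, 20), (26, 8)) = 32.311
d((19, 11), (-26, 17)) = 45.3982
d((19, 11), (-17, -26)) = 51.6236
d((19, 11), (26, 8)) = 7.6158 <-- minimum
d((-26, 17), (-17, -26)) = 43.9318
d((-26, 17), (26, 8)) = 52.7731
d((-17, -26), (26, 8)) = 54.8179

Closest pair: (19, 11) and (26, 8) with distance 7.6158

The closest pair is (19, 11) and (26, 8) with Euclidean distance 7.6158. For 8 points, brute-force pairwise comparison is shown above. For large n, the divide-and-conquer algorithm (sort by x, recurse on halves, check the dividing strip) achieves O(n log n).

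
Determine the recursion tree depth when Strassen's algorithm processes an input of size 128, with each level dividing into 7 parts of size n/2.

For divide and conquer with division factor 2:

Problem sizes at each level:
Level 0: 128
Level 1: 64
Level 2: 32
Level 3: 16
Level 4: 8
Level 5: 4
Level 6: 2
Level 7: 1

The root is level 0 and the size-1 base case is level 7 (the tree spans levels 0 through 7, i.e. 8 levels counting the root), so the depth is the number of divisions: log_2(128) = 7

The recursion tree depth is log_2(128) = 7. At each level, the problem size is divided by 2, so it takes 7 divisions to reduce to a base case of size 1. The algorithm makes 7 recursive calls at each level.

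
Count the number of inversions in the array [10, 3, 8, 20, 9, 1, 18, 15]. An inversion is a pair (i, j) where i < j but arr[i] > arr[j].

Finding inversions in [10, 3, 8, 20, 9, 1, 18, 15]:

(0, 1): arr[0]=10 > arr[1]=3
(0, 2): arr[0]=10 > arr[2]=8
(0, 4): arr[0]=10 > arr[4]=9
(0, 5): arr[0]=10 > arr[5]=1
(1, 5): arr[1]=3 > arr[5]=1
(2, 5): arr[2]=8 > arr[5]=1
(3, 4): arr[3]=20 > arr[4]=9
(3, 5): arr[3]=20 > arr[5]=1
(3, 6): arr[3]=20 > arr[6]=18
(3, 7): arr[3]=20 > arr[7]=15
(4, 5): arr[4]=9 > arr[5]=1
(6, 7): arr[6]=18 > arr[7]=15

Total inversions: 12

The array has 12 inversion(s): (0,1), (0,2), (0,4), (0,5), (1,5), (2,5), (3,4), (3,5), (3,6), (3,7), (4,5), (6,7). Each pair (i,j) satisfies i < j and arr[i] > arr[j].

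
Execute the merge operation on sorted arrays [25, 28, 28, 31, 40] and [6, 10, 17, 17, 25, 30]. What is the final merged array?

Merging process:

Compare 25 vs 6: take 6 from right. Merged: [6]
Compare 25 vs 10: take 10 from right. Merged: [6, 10]
Compare 25 vs 17: take 17 from right. Merged: [6, 10, 17]
Compare 25 vs 17: take 17 from right. Merged: [6, 10, 17, 17]
Compare 25 vs 25: take 25 from left. Merged: [6, 10, 17, 17, 25]
Compare 28 vs 25: take 25 from right. Merged: [6, 10, 17, 17, 25, 25]
Compare 28 vs 30: take 28 from left. Merged: [6, 10, 17, 17, 25, 25, 28]
Compare 28 vs 30: take 28 from left. Merged: [6, 10, 17, 17, 25, 25, 28, 28]
Compare 31 vs 30: take 30 from right. Merged: [6, 10, 17, 17, 25, 25, 28, 28, 30]
Append remaining from left: [31, 40]. Merged: [6, 10, 17, 17, 25, 25, 28, 28, 30, 31, 40]

Final merged array: [6, 10, 17, 17, 25, 25, 28, 28, 30, 31, 40]
Total comparisons: 9

The merged array is [6, 10, 17, 17, 25, 25, 28, 28, 30, 31, 40], requiring 9 comparisons. The merge step runs in O(n) time where n is the total number of elements.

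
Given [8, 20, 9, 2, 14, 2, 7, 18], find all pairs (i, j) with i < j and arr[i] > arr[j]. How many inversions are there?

Finding inversions in [8, 20, 9, 2, 14, 2, 7, 18]:

(0, 3): arr[0]=8 > arr[3]=2
(0, 5): arr[0]=8 > arr[5]=2
(0, 6): arr[0]=8 > arr[6]=7
(1, 2): arr[1]=20 > arr[2]=9
(1, 3): arr[1]=20 > arr[3]=2
(1, 4): arr[1]=20 > arr[4]=14
(1, 5): arr[1]=20 > arr[5]=2
(1, 6): arr[1]=20 > arr[6]=7
(1, 7): arr[1]=20 > arr[7]=18
(2, 3): arr[2]=9 > arr[3]=2
(2, 5): arr[2]=9 > arr[5]=2
(2, 6): arr[2]=9 > arr[6]=7
(4, 5): arr[4]=14 > arr[5]=2
(4, 6): arr[4]=14 > arr[6]=7

Total inversions: 14

The array has 14 inversion(s): (0,3), (0,5), (0,6), (1,2), (1,3), (1,4), (1,5), (1,6), (1,7), (2,3), (2,5), (2,6), (4,5), (4,6). Each pair (i,j) satisfies i < j and arr[i] > arr[j].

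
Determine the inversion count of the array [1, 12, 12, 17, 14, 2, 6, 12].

Finding inversions in [1, 12, 12, 17, 14, 2, 6, 12]:

(1, 5): arr[1]=12 > arr[5]=2
(1, 6): arr[1]=12 > arr[6]=6
(2, 5): arr[2]=12 > arr[5]=2
(2, 6): arr[2]=12 > arr[6]=6
(3, 4): arr[3]=17 > arr[4]=14
(3, 5): arr[3]=17 > arr[5]=2
(3, 6): arr[3]=17 > arr[6]=6
(3, 7): arr[3]=17 > arr[7]=12
(4, 5): arr[4]=14 > arr[5]=2
(4, 6): arr[4]=14 > arr[6]=6
(4, 7): arr[4]=14 > arr[7]=12

Total inversions: 11

The array has 11 inversion(s): (1,5), (1,6), (2,5), (2,6), (3,4), (3,5), (3,6), (3,7), (4,5), (4,6), (4,7). Each pair (i,j) satisfies i < j and arr[i] > arr[j].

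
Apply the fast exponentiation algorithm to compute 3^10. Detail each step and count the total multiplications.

Computing 3^10 by squaring (build up from 3^1; each line after the first costs one multiplication):

3^1 = 3
3^2 = (3^1)^2 = 3^2 = 9
3^4 = (3^2)^2 = 9^2 = 81
3^5 = 3 * 3^4 = 3 * 81 = 243
3^10 = (3^5)^2 = 243^2 = 59049

Result: 59049
Multiplications needed: 4 (4 lines after 3^1)

3^10 = 59049. Using exponentiation by squaring, this requires 4 multiplications. The key idea: if the exponent is even, square the half-power; if odd, multiply by the base once.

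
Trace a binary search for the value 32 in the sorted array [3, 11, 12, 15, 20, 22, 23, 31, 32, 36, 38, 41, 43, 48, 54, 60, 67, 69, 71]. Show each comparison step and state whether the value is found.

Binary search for 32 in [3, 11, 12, 15, 20, 22, 23, 31, 32, 36, 38, 41, 43, 48, 54, 60, 67, 69, 71]:

lo=0, hi=18, mid=9, arr[mid]=36 -> 36 > 32, search left half
lo=0, hi=8, mid=4, arr[mid]=20 -> 20 < 32, search right half
lo=5, hi=8, mid=6, arr[mid]=23 -> 23 < 32, search right half
lo=7, hi=8, mid=7, arr[mid]=31 -> 31 < 32, search right half
lo=8, hi=8, mid=8, arr[mid]=32 -> Found target at index 8!

Binary search finds 32 at index 8 after 5 comparisons. The search repeatedly halves the search space by comparing with the middle element.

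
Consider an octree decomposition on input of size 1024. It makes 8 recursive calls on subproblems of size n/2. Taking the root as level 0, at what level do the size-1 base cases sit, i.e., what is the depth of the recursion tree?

For divide and conquer with division factor 2:

Problem sizes at each level:
Level 0: 1024
Level 1: 512
Level 2: 256
Level 3: 128
Level 4: 64
Level 5: 32
Level 6: 16
Level 7: 8
Level 8: 4
Level 9: 2
Level 10: 1

The root is level 0 and the size-1 base case is level 10 (the tree spans levels 0 through 10, i.e. 11 levels counting the root), so the depth is the number of divisions: log_2(1024) = 10

The recursion tree depth is log_2(1024) = 10. At each level, the problem size is divided by 2, so it takes 10 divisions to reduce to a base case of size 1. The algorithm makes 8 recursive calls at each level.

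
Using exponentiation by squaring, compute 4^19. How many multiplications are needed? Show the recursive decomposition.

Computing 4^19 by squaring (build up from 4^1; each line after the first costs one multiplication):

4^1 = 4
4^2 = (4^1)^2 = 4^2 = 16
4^4 = (4^2)^2 = 16^2 = 256
4^8 = (4^4)^2 = 256^2 = 65536
4^9 = 4 * 4^8 = 4 * 65536 = 262144
4^18 = (4^9)^2 = 262144^2 = 68719476736
4^19 = 4 * 4^18 = 4 * 68719476736 = 274877906944

Result: 274877906944
Multiplications needed: 6 (6 lines after 4^1)

4^19 = 274877906944. Using exponentiation by squaring, this requires 6 multiplications. The key idea: if the exponent is even, square the half-power; if odd, multiply by the base once.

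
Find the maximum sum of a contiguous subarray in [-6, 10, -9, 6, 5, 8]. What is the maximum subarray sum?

Using Kadane's algorithm on [-6, 10, -9, 6, 5, 8]:

Scanning through the array:
Position 1 (value 10): max_ending_here = 10, max_so_far = 10
Position 2 (value -9): max_ending_here = 1, max_so_far = 10
Position 3 (value 6): max_ending_here = 7, max_so_far = 10
Position 4 (value 5): max_ending_here = 12, max_so_far = 12
Position 5 (value 8): max_ending_here = 20, max_so_far = 20

Maximum subarray: [10, -9, 6, 5, 8]
Maximum sum: 20

The maximum subarray is [10, -9, 6, 5, 8] with sum 20. This subarray runs from index 1 to index 5.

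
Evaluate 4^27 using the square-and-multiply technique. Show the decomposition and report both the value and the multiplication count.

Computing 4^27 by squaring (build up from 4^1; each line after the first costs one multiplication):

4^1 = 4
4^2 = (4^1)^2 = 4^2 = 16
4^3 = 4 * 4^2 = 4 * 16 = 64
4^6 = (4^3)^2 = 64^2 = 4096
4^12 = (4^6)^2 = 4096^2 = 16777216
4^13 = 4 * 4^12 = 4 * 16777216 = 67108864
4^26 = (4^13)^2 = 67108864^2 = 4503599627370496
4^27 = 4 * 4^26 = 4 * 4503599627370496 = 18014398509481984

Result: 18014398509481984
Multiplications needed: 7 (7 lines after 4^1)

4^27 = 18014398509481984. Using exponentiation by squaring, this requires 7 multiplications. The key idea: if the exponent is even, square the half-power; if odd, multiply by the base once.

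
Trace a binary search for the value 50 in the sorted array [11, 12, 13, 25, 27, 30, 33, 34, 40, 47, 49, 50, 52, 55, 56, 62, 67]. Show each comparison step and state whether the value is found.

Binary search for 50 in [11, 12, 13, 25, 27, 30, 33, 34, 40, 47, 49, 50, 52, 55, 56, 62, 67]:

lo=0, hi=16, mid=8, arr[mid]=40 -> 40 < 50, search right half
lo=9, hi=16, mid=12, arr[mid]=52 -> 52 > 50, search left half
lo=9, hi=11, mid=10, arr[mid]=49 -> 49 < 50, search right half
lo=11, hi=11, mid=11, arr[mid]=50 -> Found target at index 11!

Binary search finds 50 at index 11 after 4 comparisons. The search repeatedly halves the search space by comparing with the middle element.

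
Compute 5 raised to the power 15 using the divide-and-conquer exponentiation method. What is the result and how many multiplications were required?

Computing 5^15 by squaring (build up from 5^1; each line after the first costs one multiplication):

5^1 = 5
5^2 = (5^1)^2 = 5^2 = 25
5^3 = 5 * 5^2 = 5 * 25 = 125
5^6 = (5^3)^2 = 125^2 = 15625
5^7 = 5 * 5^6 = 5 * 15625 = 78125
5^14 = (5^7)^2 = 78125^2 = 6103515625
5^15 = 5 * 5^14 = 5 * 6103515625 = 30517578125

Result: 30517578125
Multiplications needed: 6 (6 lines after 5^1)

5^15 = 30517578125. Using exponentiation by squaring, this requires 6 multiplications. The key idea: if the exponent is even, square the half-power; if odd, multiply by the base once.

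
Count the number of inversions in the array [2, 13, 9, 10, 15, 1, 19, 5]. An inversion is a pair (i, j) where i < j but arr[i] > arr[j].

Finding inversions in [2, 13, 9, 10, 15, 1, 19, 5]:

(0, 5): arr[0]=2 > arr[5]=1
(1, 2): arr[1]=13 > arr[2]=9
(1, 3): arr[1]=13 > arr[3]=10
(1, 5): arr[1]=13 > arr[5]=1
(1, 7): arr[1]=13 > arr[7]=5
(2, 5): arr[2]=9 > arr[5]=1
(2, 7): arr[2]=9 > arr[7]=5
(3, 5): arr[3]=10 > arr[5]=1
(3, 7): arr[3]=10 > arr[7]=5
(4, 5): arr[4]=15 > arr[5]=1
(4, 7): arr[4]=15 > arr[7]=5
(6, 7): arr[6]=19 > arr[7]=5

Total inversions: 12

The array has 12 inversion(s): (0,5), (1,2), (1,3), (1,5), (1,7), (2,5), (2,7), (3,5), (3,7), (4,5), (4,7), (6,7). Each pair (i,j) satisfies i < j and arr[i] > arr[j].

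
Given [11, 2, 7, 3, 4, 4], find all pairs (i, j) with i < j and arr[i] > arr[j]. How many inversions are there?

Finding inversions in [11, 2, 7, 3, 4, 4]:

(0, 1): arr[0]=11 > arr[1]=2
(0, 2): arr[0]=11 > arr[2]=7
(0, 3): arr[0]=11 > arr[3]=3
(0, 4): arr[0]=11 > arr[4]=4
(0, 5): arr[0]=11 > arr[5]=4
(2, 3): arr[2]=7 > arr[3]=3
(2, 4): arr[2]=7 > arr[4]=4
(2, 5): arr[2]=7 > arr[5]=4

Total inversions: 8

The array has 8 inversion(s): (0,1), (0,2), (0,3), (0,4), (0,5), (2,3), (2,4), (2,5). Each pair (i,j) satisfies i < j and arr[i] > arr[j].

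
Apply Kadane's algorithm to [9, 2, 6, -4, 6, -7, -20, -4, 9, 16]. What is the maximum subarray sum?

Using Kadane's algorithm on [9, 2, 6, -4, 6, -7, -20, -4, 9, 16]:

Scanning through the array:
Position 1 (value 2): max_ending_here = 11, max_so_far = 11
Position 2 (value 6): max_ending_here = 17, max_so_far = 17
Position 3 (value -4): max_ending_here = 13, max_so_far = 17
Position 4 (value 6): max_ending_here = 19, max_so_far = 19
Position 5 (value -7): max_ending_here = 12, max_so_far = 19
Position 6 (value -20): max_ending_here = -8, max_so_far = 19
Position 7 (value -4): max_ending_here = -4, max_so_far = 19
Position 8 (value 9): max_ending_here = 9, max_so_far = 19
Position 9 (value 16): max_ending_here = 25, max_so_far = 25

Maximum subarray: [9, 16]
Maximum sum: 25

The maximum subarray is [9, 16] with sum 25. This subarray runs from index 8 to index 9.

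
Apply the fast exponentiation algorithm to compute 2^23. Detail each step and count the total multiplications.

Computing 2^23 by squaring (build up from 2^1; each line after the first costs one multiplication):

2^1 = 2
2^2 = (2^1)^2 = 2^2 = 4
2^4 = (2^2)^2 = 4^2 = 16
2^5 = 2 * 2^4 = 2 * 16 = 32
2^10 = (2^5)^2 = 32^2 = 1024
2^11 = 2 * 2^10 = 2 * 1024 = 2048
2^22 = (2^11)^2 = 2048^2 = 4194304
2^23 = 2 * 2^22 = 2 * 4194304 = 8388608

Result: 8388608
Multiplications needed: 7 (7 lines after 2^1)

2^23 = 8388608. Using exponentiation by squaring, this requires 7 multiplications. The key idea: if the exponent is even, square the half-power; if odd, multiply by the base once.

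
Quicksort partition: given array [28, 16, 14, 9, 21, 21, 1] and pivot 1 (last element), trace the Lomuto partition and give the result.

Lomuto partition with pivot = 1:

Initial array: [28, 16, 14, 9, 21, 21, 1]

arr[0]=28 > 1: no swap
arr[1]=16 > 1: no swap
arr[2]=14 > 1: no swap
arr[3]=9 > 1: no swap
arr[4]=21 > 1: no swap
arr[5]=21 > 1: no swap

Place pivot at position 0: [1, 16, 14, 9, 21, 21, 28]
Pivot position: 0

After partitioning with pivot 1, the array becomes [1, 16, 14, 9, 21, 21, 28]. The pivot is placed at index 0. All elements to the left of the pivot are <= 1, and all elements to the right are > 1.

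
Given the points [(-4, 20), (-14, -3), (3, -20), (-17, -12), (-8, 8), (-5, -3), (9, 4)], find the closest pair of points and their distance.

Computing all pairwise distances among 7 points:

d((-4, 20), (-14, -3)) = 25.0799
d((-4, 20), (3, -20)) = 40.6079
d((-4, 20), (-17, -12)) = 34.5398
d((-4, 20), (-8, 8)) = 12.6491
d((-4, 20), (-5, -3)) = 23.0217
d((-4, 20), (9, 4)) = 20.6155
d((-14, -3), (3, -20)) = 24.0416
d((-14, -3), (-17, -12)) = 9.4868
d((-14, -3), (-8, 8)) = 12.53
d((-14, -3), (-5, -3)) = 9.0 <-- minimum
d((-14, -3), (9, 4)) = 24.0416
d((3, -20), (-17, -12)) = 21.5407
d((3, -20), (-8, 8)) = 30.0832
d((3, -20), (-5, -3)) = 18.7883
d((3, -20), (9, 4)) = 24.7386
d((-17, -12), (-8, 8)) = 21.9317
d((-17, -12), (-5, -3)) = 15.0
d((-17, -12), (9, 4)) = 30.5287
d((-8, 8), (-5, -3)) = 11.4018
d((-8, 8), (9, 4)) = 17.4642
d((-5, -3), (9, 4)) = 15.6525

Closest pair: (-14, -3) and (-5, -3) with distance 9.0

The closest pair is (-14, -3) and (-5, -3) with Euclidean distance 9.0. For 7 points, brute-force pairwise comparison is shown above. For large n, the divide-and-conquer algorithm (sort by x, recurse on halves, check the dividing strip) achieves O(n log n).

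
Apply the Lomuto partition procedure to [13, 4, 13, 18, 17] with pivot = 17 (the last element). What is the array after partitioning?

Lomuto partition with pivot = 17:

Initial array: [13, 4, 13, 18, 17]

arr[0]=13 <= 17: swap with position 0, array becomes [13, 4, 13, 18, 17]
arr[1]=4 <= 17: swap with position 1, array becomes [13, 4, 13, 18, 17]
arr[2]=13 <= 17: swap with position 2, array becomes [13, 4, 13, 18, 17]
arr[3]=18 > 17: no swap

Place pivot at position 3: [13, 4, 13, 17, 18]
Pivot position: 3

After partitioning with pivot 17, the array becomes [13, 4, 13, 17, 18]. The pivot is placed at index 3. All elements to the left of the pivot are <= 17, and all elements to the right are > 17.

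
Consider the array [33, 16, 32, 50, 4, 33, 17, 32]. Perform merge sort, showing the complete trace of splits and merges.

Merge sort trace:

Split: [33, 16, 32, 50, 4, 33, 17, 32] -> [33, 16, 32, 50] and [4, 33, 17, 32]
  Split: [33, 16, 32, 50] -> [33, 16] and [32, 50]
    Split: [33, 16] -> [33] and [16]
    Merge: [33] + [16] -> [16, 33]
    Split: [32, 50] -> [32] and [50]
    Merge: [32] + [50] -> [32, 50]
  Merge: [16, 33] + [32, 50] -> [16, 32, 33, 50]
  Split: [4, 33, 17, 32] -> [4, 33] and [17, 32]
    Split: [4, 33] -> [4] and [33]
    Merge: [4] + [33] -> [4, 33]
    Split: [17, 32] -> [17] and [32]
    Merge: [17] + [32] -> [17, 32]
  Merge: [4, 33] + [17, 32] -> [4, 17, 32, 33]
Merge: [16, 32, 33, 50] + [4, 17, 32, 33] -> [4, 16, 17, 32, 32, 33, 33, 50]

Final sorted array: [4, 16, 17, 32, 32, 33, 33, 50]

The merge sort proceeds by recursively splitting the array and merging sorted halves.
After all merges, the sorted array is [4, 16, 17, 32, 32, 33, 33, 50].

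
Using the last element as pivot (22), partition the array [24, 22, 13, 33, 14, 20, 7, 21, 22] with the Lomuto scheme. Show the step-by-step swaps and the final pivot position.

Lomuto partition with pivot = 22:

Initial array: [24, 22, 13, 33, 14, 20, 7, 21, 22]

arr[0]=24 > 22: no swap
arr[1]=22 <= 22: swap with position 0, array becomes [22, 24, 13, 33, 14, 20, 7, 21, 22]
arr[2]=13 <= 22: swap with position 1, array becomes [22, 13, 24, 33, 14, 20, 7, 21, 22]
arr[3]=33 > 22: no swap
arr[4]=14 <= 22: swap with position 2, array becomes [22, 13, 14, 33, 24, 20, 7, 21, 22]
arr[5]=20 <= 22: swap with position 3, array becomes [22, 13, 14, 20, 24, 33, 7, 21, 22]
arr[6]=7 <= 22: swap with position 4, array becomes [22, 13, 14, 20, 7, 33, 24, 21, 22]
arr[7]=21 <= 22: swap with position 5, array becomes [22, 13, 14, 20, 7, 21, 24, 33, 22]

Place pivot at position 6: [22, 13, 14, 20, 7, 21, 22, 33, 24]
Pivot position: 6

After partitioning with pivot 22, the array becomes [22, 13, 14, 20, 7, 21, 22, 33, 24]. The pivot is placed at index 6. All elements to the left of the pivot are <= 22, and all elements to the right are > 22.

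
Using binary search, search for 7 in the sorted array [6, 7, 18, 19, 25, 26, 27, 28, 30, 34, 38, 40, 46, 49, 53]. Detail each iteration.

Binary search for 7 in [6, 7, 18, 19, 25, 26, 27, 28, 30, 34, 38, 40, 46, 49, 53]:

lo=0, hi=14, mid=7, arr[mid]=28 -> 28 > 7, search left half
lo=0, hi=6, mid=3, arr[mid]=19 -> 19 > 7, search left half
lo=0, hi=2, mid=1, arr[mid]=7 -> Found target at index 1!

Binary search finds 7 at index 1 after 3 comparisons. The search repeatedly halves the search space by comparing with the middle element.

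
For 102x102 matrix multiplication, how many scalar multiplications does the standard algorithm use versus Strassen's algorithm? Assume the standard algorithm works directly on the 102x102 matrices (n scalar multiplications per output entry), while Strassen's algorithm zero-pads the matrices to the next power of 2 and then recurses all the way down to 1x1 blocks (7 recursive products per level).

Matrix multiplication for 102x102 matrices:

Strassen's algorithm requires power-of-2 dimensions. Pad 102x102 to 128x128 (next power of 2).

Standard algorithm: 102^3 = 1061208 multiplications
Strassen's algorithm: 7^(log2(128)) = 7^7 = 823543 multiplications
Savings: 1061208 - 823543 = 237665 multiplications

Standard: 1061208 multiplications (102^3). Strassen: 823543 multiplications (7^7, after padding to 128x128). Strassen reduces 8 recursive multiplications to 7 at each level.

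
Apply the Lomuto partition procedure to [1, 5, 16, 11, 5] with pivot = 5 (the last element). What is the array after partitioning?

Lomuto partition with pivot = 5:

Initial array: [1, 5, 16, 11, 5]

arr[0]=1 <= 5: swap with position 0, array becomes [1, 5, 16, 11, 5]
arr[1]=5 <= 5: swap with position 1, array becomes [1, 5, 16, 11, 5]
arr[2]=16 > 5: no swap
arr[3]=11 > 5: no swap

Place pivot at position 2: [1, 5, 5, 11, 16]
Pivot position: 2

After partitioning with pivot 5, the array becomes [1, 5, 5, 11, 16]. The pivot is placed at index 2. All elements to the left of the pivot are <= 5, and all elements to the right are > 5.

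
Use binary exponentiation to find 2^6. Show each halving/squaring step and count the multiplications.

Computing 2^6 by squaring (build up from 2^1; each line after the first costs one multiplication):

2^1 = 2
2^2 = (2^1)^2 = 2^2 = 4
2^3 = 2 * 2^2 = 2 * 4 = 8
2^6 = (2^3)^2 = 8^2 = 64

Result: 64
Multiplications needed: 3 (3 lines after 2^1)

2^6 = 64. Using exponentiation by squaring, this requires 3 multiplications. The key idea: if the exponent is even, square the half-power; if odd, multiply by the base once.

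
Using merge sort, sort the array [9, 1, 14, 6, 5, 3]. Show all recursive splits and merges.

Merge sort trace:

Split: [9, 1, 14, 6, 5, 3] -> [9, 1, 14] and [6, 5, 3]
  Split: [9, 1, 14] -> [9] and [1, 14]
    Split: [1, 14] -> [1] and [14]
    Merge: [1] + [14] -> [1, 14]
  Merge: [9] + [1, 14] -> [1, 9, 14]
  Split: [6, 5, 3] -> [6] and [5, 3]
    Split: [5, 3] -> [5] and [3]
    Merge: [5] + [3] -> [3, 5]
  Merge: [6] + [3, 5] -> [3, 5, 6]
Merge: [1, 9, 14] + [3, 5, 6] -> [1, 3, 5, 6, 9, 14]

Final sorted array: [1, 3, 5, 6, 9, 14]

The merge sort proceeds by recursively splitting the array and merging sorted halves.
After all merges, the sorted array is [1, 3, 5, 6, 9, 14].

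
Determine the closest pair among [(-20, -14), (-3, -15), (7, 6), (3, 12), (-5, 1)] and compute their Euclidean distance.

Computing all pairwise distances among 5 points:

d((-20, -14), (-3, -15)) = 17.0294
d((-20, -14), (7, 6)) = 33.6006
d((-20, -14), (3, 12)) = 34.7131
d((-20, -14), (-5, 1)) = 21.2132
d((-3, -15), (7, 6)) = 23.2594
d((-3, -15), (3, 12)) = 27.6586
d((-3, -15), (-5, 1)) = 16.1245
d((7, 6), (3, 12)) = 7.2111 <-- minimum
d((7, 6), (-5, 1)) = 13.0
d((3, 12), (-5, 1)) = 13.6015

Closest pair: (7, 6) and (3, 12) with distance 7.2111

The closest pair is (7, 6) and (3, 12) with Euclidean distance 7.2111. For 5 points, brute-force pairwise comparison is shown above. For large n, the divide-and-conquer algorithm (sort by x, recurse on halves, check the dividing strip) achieves O(n log n).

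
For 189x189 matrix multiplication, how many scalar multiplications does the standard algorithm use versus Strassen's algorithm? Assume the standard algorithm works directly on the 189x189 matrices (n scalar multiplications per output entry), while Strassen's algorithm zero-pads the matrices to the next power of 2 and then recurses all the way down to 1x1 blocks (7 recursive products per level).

Matrix multiplication for 189x189 matrices:

Strassen's algorithm requires power-of-2 dimensions. Pad 189x189 to 256x256 (next power of 2).

Standard algorithm: 189^3 = 6751269 multiplications
Strassen's algorithm: 7^(log2(256)) = 7^8 = 5764801 multiplications
Savings: 6751269 - 5764801 = 986468 multiplications

Standard: 6751269 multiplications (189^3). Strassen: 5764801 multiplications (7^8, after padding to 256x256). Strassen reduces 8 recursive multiplications to 7 at each level.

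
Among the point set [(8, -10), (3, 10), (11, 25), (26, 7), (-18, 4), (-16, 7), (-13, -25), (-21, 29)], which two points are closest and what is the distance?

Computing all pairwise distances among 8 points:

d((8, -10), (3, 10)) = 20.6155
d((8, -10), (11, 25)) = 35.1283
d((8, -10), (26, 7)) = 24.7588
d((8, -10), (-18, 4)) = 29.5296
d((8, -10), (-16, 7)) = 29.4109
d((8, -10), (-13, -25)) = 25.807
d((8, -10), (-21, 29)) = 48.6004
d((3, 10), (11, 25)) = 17.0
d((3, 10), (26, 7)) = 23.1948
d((3, 10), (-18, 4)) = 21.8403
d((3, 10), (-16, 7)) = 19.2354
d((3, 10), (-13, -25)) = 38.4838
d((3, 10), (-21, 29)) = 30.6105
d((11, 25), (26, 7)) = 23.4307
d((11, 25), (-18, 4)) = 35.805
d((11, 25), (-16, 7)) = 32.45
d((11, 25), (-13, -25)) = 55.4617
d((11, 25), (-21, 29)) = 32.249
d((26, 7), (-18, 4)) = 44.1022
d((26, 7), (-16, 7)) = 42.0
d((26, 7), (-13, -25)) = 50.448
d((26, 7), (-21, 29)) = 51.8941
d((-18, 4), (-16, 7)) = 3.6056 <-- minimum
d((-18, 4), (-13, -25)) = 29.4279
d((-18, 4), (-21, 29)) = 25.1794
d((-16, 7), (-13, -25)) = 32.1403
d((-16, 7), (-21, 29)) = 22.561
d((-13, -25), (-21, 29)) = 54.5894

Closest pair: (-18, 4) and (-16, 7) with distance 3.6056

The closest pair is (-18, 4) and (-16, 7) with Euclidean distance 3.6056. For 8 points, brute-force pairwise comparison is shown above. For large n, the divide-and-conquer algorithm (sort by x, recurse on halves, check the dividing strip) achieves O(n log n).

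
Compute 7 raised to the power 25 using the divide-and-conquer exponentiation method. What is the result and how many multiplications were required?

Computing 7^25 by squaring (build up from 7^1; each line after the first costs one multiplication):

7^1 = 7
7^2 = (7^1)^2 = 7^2 = 49
7^3 = 7 * 7^2 = 7 * 49 = 343
7^6 = (7^3)^2 = 343^2 = 117649
7^12 = (7^6)^2 = 117649^2 = 13841287201
7^24 = (7^12)^2 = 13841287201^2 = 191581231380566414401
7^25 = 7 * 7^24 = 7 * 191581231380566414401 = 1341068619663964900807

Result: 1341068619663964900807
Multiplications needed: 6 (6 lines after 7^1)

7^25 = 1341068619663964900807. Using exponentiation by squaring, this requires 6 multiplications. The key idea: if the exponent is even, square the half-power; if odd, multiply by the base once.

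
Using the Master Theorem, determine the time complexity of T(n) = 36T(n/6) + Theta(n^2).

Master Theorem for T(n) = 36T(n/6) + O(n^2):

a = 36, b = 6, c = 2
log_b(a) = log_6(36) = 2.0000

Case 2: c = 2 = log_6(36) = 2.0000
T(n) = O(n^2 log n) = O(n^2 log n)

For T(n) = 36T(n/6) + O(n^2): log_6(36) = 2.0000. This is Case 2 of the Master Theorem (c = log_b(a), equal work at all levels), giving O(n^2 log n).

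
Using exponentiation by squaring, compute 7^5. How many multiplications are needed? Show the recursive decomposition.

Computing 7^5 by squaring (build up from 7^1; each line after the first costs one multiplication):

7^1 = 7
7^2 = (7^1)^2 = 7^2 = 49
7^4 = (7^2)^2 = 49^2 = 2401
7^5 = 7 * 7^4 = 7 * 2401 = 16807

Result: 16807
Multiplications needed: 3 (3 lines after 7^1)

7^5 = 16807. Using exponentiation by squaring, this requires 3 multiplications. The key idea: if the exponent is even, square the half-power; if odd, multiply by the base once.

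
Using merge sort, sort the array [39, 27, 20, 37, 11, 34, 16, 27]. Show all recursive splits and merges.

Merge sort trace:

Split: [39, 27, 20, 37, 11, 34, 16, 27] -> [39, 27, 20, 37] and [11, 34, 16, 27]
  Split: [39, 27, 20, 37] -> [39, 27] and [20, 37]
    Split: [39, 27] -> [39] and [27]
    Merge: [39] + [27] -> [27, 39]
    Split: [20, 37] -> [20] and [37]
    Merge: [20] + [37] -> [20, 37]
  Merge: [27, 39] + [20, 37] -> [20, 27, 37, 39]
  Split: [11, 34, 16, 27] -> [11, 34] and [16, 27]
    Split: [11, 34] -> [11] and [34]
    Merge: [11] + [34] -> [11, 34]
    Split: [16, 27] -> [16] and [27]
    Merge: [16] + [27] -> [16, 27]
  Merge: [11, 34] + [16, 27] -> [11, 16, 27, 34]
Merge: [20, 27, 37, 39] + [11, 16, 27, 34] -> [11, 16, 20, 27, 27, 34, 37, 39]

Final sorted array: [11, 16, 20, 27, 27, 34, 37, 39]

The merge sort proceeds by recursively splitting the array and merging sorted halves.
After all merges, the sorted array is [11, 16, 20, 27, 27, 34, 37, 39].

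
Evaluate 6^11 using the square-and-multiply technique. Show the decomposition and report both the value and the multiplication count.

Computing 6^11 by squaring (build up from 6^1; each line after the first costs one multiplication):

6^1 = 6
6^2 = (6^1)^2 = 6^2 = 36
6^4 = (6^2)^2 = 36^2 = 1296
6^5 = 6 * 6^4 = 6 * 1296 = 7776
6^10 = (6^5)^2 = 7776^2 = 60466176
6^11 = 6 * 6^10 = 6 * 60466176 = 362797056

Result: 362797056
Multiplications needed: 5 (5 lines after 6^1)

6^11 = 362797056. Using exponentiation by squaring, this requires 5 multiplications. The key idea: if the exponent is even, square the half-power; if odd, multiply by the base once.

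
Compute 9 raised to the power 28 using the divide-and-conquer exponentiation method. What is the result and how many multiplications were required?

Computing 9^28 by squaring (build up from 9^1; each line after the first costs one multiplication):

9^1 = 9
9^2 = (9^1)^2 = 9^2 = 81
9^3 = 9 * 9^2 = 9 * 81 = 729
9^6 = (9^3)^2 = 729^2 = 531441
9^7 = 9 * 9^6 = 9 * 531441 = 4782969
9^14 = (9^7)^2 = 4782969^2 = 22876792454961
9^28 = (9^14)^2 = 22876792454961^2 = 523347633027360537213511521

Result: 523347633027360537213511521
Multiplications needed: 6 (6 lines after 9^1)

9^28 = 523347633027360537213511521. Using exponentiation by squaring, this requires 6 multiplications. The key idea: if the exponent is even, square the half-power; if odd, multiply by the base once.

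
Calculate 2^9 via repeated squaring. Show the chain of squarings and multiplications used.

Computing 2^9 by squaring (build up from 2^1; each line after the first costs one multiplication):

2^1 = 2
2^2 = (2^1)^2 = 2^2 = 4
2^4 = (2^2)^2 = 4^2 = 16
2^8 = (2^4)^2 = 16^2 = 256
2^9 = 2 * 2^8 = 2 * 256 = 512

Result: 512
Multiplications needed: 4 (4 lines after 2^1)

2^9 = 512. Using exponentiation by squaring, this requires 4 multiplications. The key idea: if the exponent is even, square the half-power; if odd, multiply by the base once.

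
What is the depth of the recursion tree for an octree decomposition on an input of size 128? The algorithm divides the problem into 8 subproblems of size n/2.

For divide and conquer with division factor 2:

Problem sizes at each level:
Level 0: 128
Level 1: 64
Level 2: 32
Level 3: 16
Level 4: 8
Level 5: 4
Level 6: 2
Level 7: 1

The root is level 0 and the size-1 base case is level 7 (the tree spans levels 0 through 7, i.e. 8 levels counting the root), so the depth is the number of divisions: log_2(128) = 7

The recursion tree depth is log_2(128) = 7. At each level, the problem size is divided by 2, so it takes 7 divisions to reduce to a base case of size 1. The algorithm makes 8 recursive calls at each level.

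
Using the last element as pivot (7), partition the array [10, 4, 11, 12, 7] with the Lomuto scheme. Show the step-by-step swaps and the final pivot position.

Lomuto partition with pivot = 7:

Initial array: [10, 4, 11, 12, 7]

arr[0]=10 > 7: no swap
arr[1]=4 <= 7: swap with position 0, array becomes [4, 10, 11, 12, 7]
arr[2]=11 > 7: no swap
arr[3]=12 > 7: no swap

Place pivot at position 1: [4, 7, 11, 12, 10]
Pivot position: 1

After partitioning with pivot 7, the array becomes [4, 7, 11, 12, 10]. The pivot is placed at index 1. All elements to the left of the pivot are <= 7, and all elements to the right are > 7.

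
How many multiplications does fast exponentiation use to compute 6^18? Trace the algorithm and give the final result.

Computing 6^18 by squaring (build up from 6^1; each line after the first costs one multiplication):

6^1 = 6
6^2 = (6^1)^2 = 6^2 = 36
6^4 = (6^2)^2 = 36^2 = 1296
6^8 = (6^4)^2 = 1296^2 = 1679616
6^9 = 6 * 6^8 = 6 * 1679616 = 10077696
6^18 = (6^9)^2 = 10077696^2 = 101559956668416

Result: 101559956668416
Multiplications needed: 5 (5 lines after 6^1)

6^18 = 101559956668416. Using exponentiation by squaring, this requires 5 multiplications. The key idea: if the exponent is even, square the half-power; if odd, multiply by the base once.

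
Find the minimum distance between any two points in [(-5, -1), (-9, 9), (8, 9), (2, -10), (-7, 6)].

Computing all pairwise distances among 5 points:

d((-5, -1), (-9, 9)) = 10.7703
d((-5, -1), (8, 9)) = 16.4012
d((-5, -1), (2, -10)) = 11.4018
d((-5, -1), (-7, 6)) = 7.2801
d((-9, 9), (8, 9)) = 17.0
d((-9, 9), (2, -10)) = 21.9545
d((-9, 9), (-7, 6)) = 3.6056 <-- minimum
d((8, 9), (2, -10)) = 19.9249
d((8, 9), (-7, 6)) = 15.2971
d((2, -10), (-7, 6)) = 18.3576

Closest pair: (-9, 9) and (-7, 6) with distance 3.6056

The closest pair is (-9, 9) and (-7, 6) with Euclidean distance 3.6056. For 5 points, brute-force pairwise comparison is shown above. For large n, the divide-and-conquer algorithm (sort by x, recurse on halves, check the dividing strip) achieves O(n log n).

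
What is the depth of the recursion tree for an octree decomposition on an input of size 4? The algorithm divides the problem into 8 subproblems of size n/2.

For divide and conquer with division factor 2:

Problem sizes at each level:
Level 0: 4
Level 1: 2
Level 2: 1

The root is level 0 and the size-1 base case is level 2 (the tree spans levels 0 through 2, i.e. 3 levels counting the root), so the depth is the number of divisions: log_2(4) = 2

The recursion tree depth is log_2(4) = 2. At each level, the problem size is divided by 2, so it takes 2 divisions to reduce to a base case of size 1. The algorithm makes 8 recursive calls at each level.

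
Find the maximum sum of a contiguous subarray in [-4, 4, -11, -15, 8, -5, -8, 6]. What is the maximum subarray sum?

Using Kadane's algorithm on [-4, 4, -11, -15, 8, -5, -8, 6]:

Scanning through the array:
Position 1 (value 4): max_ending_here = 4, max_so_far = 4
Position 2 (value -11): max_ending_here = -7, max_so_far = 4
Position 3 (value -15): max_ending_here = -15, max_so_far = 4
Position 4 (value 8): max_ending_here = 8, max_so_far = 8
Position 5 (value -5): max_ending_here = 3, max_so_far = 8
Position 6 (value -8): max_ending_here = -5, max_so_far = 8
Position 7 (value 6): max_ending_here = 6, max_so_far = 8

Maximum subarray: [8]
Maximum sum: 8

The maximum subarray is [8] with sum 8. This subarray runs from index 4 to index 4.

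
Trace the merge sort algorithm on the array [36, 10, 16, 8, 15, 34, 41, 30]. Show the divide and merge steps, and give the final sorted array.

Merge sort trace:

Split: [36, 10, 16, 8, 15, 34, 41, 30] -> [36, 10, 16, 8] and [15, 34, 41, 30]
  Split: [36, 10, 16, 8] -> [36, 10] and [16, 8]
    Split: [36, 10] -> [36] and [10]
    Merge: [36] + [10] -> [10, 36]
    Split: [16, 8] -> [16] and [8]
    Merge: [16] + [8] -> [8, 16]
  Merge: [10, 36] + [8, 16] -> [8, 10, 16, 36]
  Split: [15, 34, 41, 30] -> [15, 34] and [41, 30]
    Split: [15, 34] -> [15] and [34]
    Merge: [15] + [34] -> [15, 34]
    Split: [41, 30] -> [41] and [30]
    Merge: [41] + [30] -> [30, 41]
  Merge: [15, 34] + [30, 41] -> [15, 30, 34, 41]
Merge: [8, 10, 16, 36] + [15, 30, 34, 41] -> [8, 10, 15, 16, 30, 34, 36, 41]

Final sorted array: [8, 10, 15, 16, 30, 34, 36, 41]

The merge sort proceeds by recursively splitting the array and merging sorted halves.
After all merges, the sorted array is [8, 10, 15, 16, 30, 34, 36, 41].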